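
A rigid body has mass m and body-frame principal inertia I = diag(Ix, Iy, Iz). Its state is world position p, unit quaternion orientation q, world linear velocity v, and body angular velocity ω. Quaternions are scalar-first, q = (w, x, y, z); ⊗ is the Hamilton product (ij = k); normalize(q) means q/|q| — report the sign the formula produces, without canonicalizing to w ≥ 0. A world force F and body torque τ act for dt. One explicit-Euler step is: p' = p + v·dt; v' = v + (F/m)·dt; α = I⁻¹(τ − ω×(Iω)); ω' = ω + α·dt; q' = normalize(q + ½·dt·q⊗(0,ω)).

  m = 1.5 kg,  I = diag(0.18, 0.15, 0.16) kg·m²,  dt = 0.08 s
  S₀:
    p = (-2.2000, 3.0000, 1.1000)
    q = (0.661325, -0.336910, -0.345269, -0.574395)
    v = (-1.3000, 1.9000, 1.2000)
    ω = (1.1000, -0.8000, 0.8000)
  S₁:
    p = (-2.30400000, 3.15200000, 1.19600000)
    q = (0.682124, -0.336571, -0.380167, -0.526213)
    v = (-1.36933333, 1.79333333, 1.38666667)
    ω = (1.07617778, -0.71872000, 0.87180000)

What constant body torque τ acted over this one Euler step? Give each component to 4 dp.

rate change Δω = (-0.02382222, 0.08128000, 0.07180000)
ω₀×(Iω₀) = (-0.0064, 0.0176, 0.0264)
τ = I·(Δω/dt) + ω₀×(Iω₀) = (-0.0600, 0.1700, 0.1700)

τ = (-0.0600, 0.1700, 0.1700)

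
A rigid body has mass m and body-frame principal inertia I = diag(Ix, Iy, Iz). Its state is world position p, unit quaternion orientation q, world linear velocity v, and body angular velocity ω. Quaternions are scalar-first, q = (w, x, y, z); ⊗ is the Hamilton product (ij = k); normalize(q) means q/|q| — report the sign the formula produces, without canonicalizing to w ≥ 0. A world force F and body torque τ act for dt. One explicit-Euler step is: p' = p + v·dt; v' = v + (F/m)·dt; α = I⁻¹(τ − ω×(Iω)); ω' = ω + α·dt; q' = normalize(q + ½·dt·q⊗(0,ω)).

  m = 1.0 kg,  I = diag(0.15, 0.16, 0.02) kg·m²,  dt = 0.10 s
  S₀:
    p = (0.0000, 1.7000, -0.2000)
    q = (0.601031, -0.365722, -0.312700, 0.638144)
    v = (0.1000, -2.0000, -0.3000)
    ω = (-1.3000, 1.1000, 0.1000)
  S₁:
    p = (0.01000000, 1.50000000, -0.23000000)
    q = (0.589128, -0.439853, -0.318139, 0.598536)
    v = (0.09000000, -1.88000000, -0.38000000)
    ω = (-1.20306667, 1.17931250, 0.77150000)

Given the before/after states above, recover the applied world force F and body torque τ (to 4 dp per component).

rate change Δω = (0.09693333, 0.07931250, 0.67150000)
I·α + gyro = (0.1300, 0.1100, 0.1200)
velocity change Δv = (-0.01000000, 0.12000000, -0.08000000)
m·(v₁−v₀)/dt = (-0.1000, 1.2000, -0.8000)

F = (-0.1000, 1.2000, -0.8000)
τ = (0.1300, 0.1100, 0.1200)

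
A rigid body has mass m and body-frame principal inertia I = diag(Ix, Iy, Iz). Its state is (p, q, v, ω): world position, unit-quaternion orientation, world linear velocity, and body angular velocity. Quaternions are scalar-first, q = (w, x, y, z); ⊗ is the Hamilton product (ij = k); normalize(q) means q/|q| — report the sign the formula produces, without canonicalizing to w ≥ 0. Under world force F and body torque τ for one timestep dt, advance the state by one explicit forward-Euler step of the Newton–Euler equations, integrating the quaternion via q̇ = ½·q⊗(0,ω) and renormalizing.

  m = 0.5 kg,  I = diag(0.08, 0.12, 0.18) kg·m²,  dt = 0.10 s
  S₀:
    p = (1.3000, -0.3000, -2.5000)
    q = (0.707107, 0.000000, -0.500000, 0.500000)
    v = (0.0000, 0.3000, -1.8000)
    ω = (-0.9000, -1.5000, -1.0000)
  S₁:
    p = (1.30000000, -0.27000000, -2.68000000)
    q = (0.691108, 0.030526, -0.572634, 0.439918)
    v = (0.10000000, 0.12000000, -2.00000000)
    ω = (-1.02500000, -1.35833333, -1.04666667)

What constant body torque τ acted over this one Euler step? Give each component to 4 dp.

Δω = ω₁−ω₀ = (-0.12500000, 0.14166667, -0.04666667)
I·α + gyro = (-0.0100, 0.0800, -0.0300)

τ = (-0.0100, 0.0800, -0.0300)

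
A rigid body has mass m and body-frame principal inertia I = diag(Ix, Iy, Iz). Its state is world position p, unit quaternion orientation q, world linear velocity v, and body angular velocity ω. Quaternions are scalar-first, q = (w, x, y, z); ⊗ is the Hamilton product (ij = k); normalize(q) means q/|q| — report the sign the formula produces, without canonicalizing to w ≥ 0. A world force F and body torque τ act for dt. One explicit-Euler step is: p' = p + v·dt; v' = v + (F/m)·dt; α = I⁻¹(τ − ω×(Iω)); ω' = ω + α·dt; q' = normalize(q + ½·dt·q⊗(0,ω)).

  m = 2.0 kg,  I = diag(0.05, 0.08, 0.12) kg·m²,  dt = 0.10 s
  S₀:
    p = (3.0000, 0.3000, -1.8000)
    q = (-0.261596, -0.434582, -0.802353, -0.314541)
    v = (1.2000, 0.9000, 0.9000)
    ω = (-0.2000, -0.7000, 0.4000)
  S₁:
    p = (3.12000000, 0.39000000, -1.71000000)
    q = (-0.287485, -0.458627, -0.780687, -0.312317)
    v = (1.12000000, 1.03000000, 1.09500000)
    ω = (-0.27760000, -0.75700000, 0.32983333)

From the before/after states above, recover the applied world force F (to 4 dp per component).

Δv = v₁−v₀ = (-0.08000000, 0.13000000, 0.19500000)
m·(v₁−v₀)/dt = (-1.6000, 2.6000, 3.9000)

F = (-1.6000, 2.6000, 3.9000)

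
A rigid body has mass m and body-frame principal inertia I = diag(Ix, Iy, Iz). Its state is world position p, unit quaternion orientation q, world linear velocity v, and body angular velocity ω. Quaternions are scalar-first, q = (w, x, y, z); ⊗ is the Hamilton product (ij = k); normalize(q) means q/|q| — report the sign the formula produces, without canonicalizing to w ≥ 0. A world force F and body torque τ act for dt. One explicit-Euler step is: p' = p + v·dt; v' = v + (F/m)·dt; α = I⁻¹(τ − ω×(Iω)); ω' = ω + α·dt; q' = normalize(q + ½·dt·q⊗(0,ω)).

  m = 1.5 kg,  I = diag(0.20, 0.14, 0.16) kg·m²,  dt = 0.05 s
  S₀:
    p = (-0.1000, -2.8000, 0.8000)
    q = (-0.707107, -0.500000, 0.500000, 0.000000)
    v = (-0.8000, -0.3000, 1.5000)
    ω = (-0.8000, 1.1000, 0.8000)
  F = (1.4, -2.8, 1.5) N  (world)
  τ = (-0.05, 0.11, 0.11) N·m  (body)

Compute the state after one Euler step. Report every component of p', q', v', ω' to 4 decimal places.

p' = (-0.1400, -2.8150, 0.8750)
q' = (-0.7303, -0.4755, 0.4902, -0.0179)
v' = (-0.7533, -0.3933, 1.5500)
ω' = (-0.8169, 1.1484, 0.8179)

(τ − ω×Iω)/I = (-0.3380, 0.9686, 0.3575)
ω' = ω + α·dt = (-0.8169, 1.1484, 0.8179)
Hamilton product q⊗(0,ω) = (-0.9500000, 0.9656856, -0.3778177, -0.7156856)
q + ½dt·q⊗(0,ω), renormalized = (-0.7303, -0.4755, 0.4902, -0.0179)
a = (0.9333, -1.8667, 1.0000)
new position p' = (-0.1400, -2.8150, 0.8750)
new velocity v' = (-0.7533, -0.3933, 1.5500)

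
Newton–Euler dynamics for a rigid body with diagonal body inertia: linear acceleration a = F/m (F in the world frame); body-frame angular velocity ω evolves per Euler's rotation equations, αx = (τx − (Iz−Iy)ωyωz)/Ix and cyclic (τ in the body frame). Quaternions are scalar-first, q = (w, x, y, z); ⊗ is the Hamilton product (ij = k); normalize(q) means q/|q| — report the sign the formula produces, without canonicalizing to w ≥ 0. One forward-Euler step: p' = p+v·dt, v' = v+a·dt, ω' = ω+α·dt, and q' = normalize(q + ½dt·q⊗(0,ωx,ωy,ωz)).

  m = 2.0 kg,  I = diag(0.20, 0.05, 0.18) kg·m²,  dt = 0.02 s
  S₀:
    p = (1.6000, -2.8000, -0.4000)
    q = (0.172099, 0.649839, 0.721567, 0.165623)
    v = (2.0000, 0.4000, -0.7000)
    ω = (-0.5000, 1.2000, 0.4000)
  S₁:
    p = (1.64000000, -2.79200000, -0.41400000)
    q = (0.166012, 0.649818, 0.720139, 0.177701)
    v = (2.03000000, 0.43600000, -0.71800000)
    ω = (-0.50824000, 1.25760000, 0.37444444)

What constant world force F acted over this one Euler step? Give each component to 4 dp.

F = (3.0000, 3.6000, -1.8000)

velocity change Δv = (0.03000000, 0.03600000, -0.01800000)
applied force F = (3.0000, 3.6000, -1.8000)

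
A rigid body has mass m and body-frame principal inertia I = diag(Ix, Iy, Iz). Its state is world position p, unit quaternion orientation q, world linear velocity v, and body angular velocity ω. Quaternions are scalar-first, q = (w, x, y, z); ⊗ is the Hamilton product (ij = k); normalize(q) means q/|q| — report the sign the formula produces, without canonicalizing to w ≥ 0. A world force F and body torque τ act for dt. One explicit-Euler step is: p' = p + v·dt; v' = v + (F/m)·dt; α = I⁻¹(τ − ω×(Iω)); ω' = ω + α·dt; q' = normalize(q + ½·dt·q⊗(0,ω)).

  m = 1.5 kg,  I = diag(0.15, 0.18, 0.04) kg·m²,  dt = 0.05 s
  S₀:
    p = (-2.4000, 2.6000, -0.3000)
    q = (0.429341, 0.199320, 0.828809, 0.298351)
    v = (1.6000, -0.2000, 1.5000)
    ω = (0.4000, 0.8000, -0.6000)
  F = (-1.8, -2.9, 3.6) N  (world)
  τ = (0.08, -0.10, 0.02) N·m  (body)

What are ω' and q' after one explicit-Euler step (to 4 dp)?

ω' = (0.4043, 0.7796, -0.5870)
q' = (0.4151, 0.1851, 0.8431, 0.2875)

(τ − ω×Iω)/I = (0.0853, -0.4089, 0.2600)
ω + α·dt = (0.4043, 0.7796, -0.5870)
q⊗(0,ω) = (-0.5637646, -0.5642298, 0.5824052, -0.4296722)
updated quaternion q' = (0.4151, 0.1851, 0.8431, 0.2875)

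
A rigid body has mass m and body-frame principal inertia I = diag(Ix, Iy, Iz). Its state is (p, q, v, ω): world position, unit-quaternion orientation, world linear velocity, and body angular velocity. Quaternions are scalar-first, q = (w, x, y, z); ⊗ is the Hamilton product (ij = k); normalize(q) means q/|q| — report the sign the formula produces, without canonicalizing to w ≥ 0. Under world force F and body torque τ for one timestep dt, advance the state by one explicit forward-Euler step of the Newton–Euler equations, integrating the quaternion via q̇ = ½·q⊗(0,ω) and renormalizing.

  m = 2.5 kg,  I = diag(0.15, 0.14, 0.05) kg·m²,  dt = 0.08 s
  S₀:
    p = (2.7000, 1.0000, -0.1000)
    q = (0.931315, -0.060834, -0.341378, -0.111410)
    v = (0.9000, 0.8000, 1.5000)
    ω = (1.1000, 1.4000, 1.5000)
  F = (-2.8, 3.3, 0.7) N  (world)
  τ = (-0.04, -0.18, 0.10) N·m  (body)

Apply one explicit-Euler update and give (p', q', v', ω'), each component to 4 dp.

ω×(Iω) gyroscopic = (-0.1890, 0.1650, -0.0154)
angular accel α = (0.9933, -2.4643, 2.3080)
new body rate ω' = (1.1795, 1.2029, 1.6846)
q⊗(0,ω) = (0.7119616, 0.6683535, 1.2725410, 1.6873207)
q' = normalize(q + ½dt·q⊗(0,ω)) = (0.9557, -0.0340, -0.2892, -0.0437)
a = F/m = (-1.1200, 1.3200, 0.2800)
new position p' = (2.7720, 1.0640, 0.0200)
new velocity v' = (0.8104, 0.9056, 1.5224)

p' = (2.7720, 1.0640, 0.0200)
q' = (0.9557, -0.0340, -0.2892, -0.0437)
v' = (0.8104, 0.9056, 1.5224)
ω' = (1.1795, 1.2029, 1.6846)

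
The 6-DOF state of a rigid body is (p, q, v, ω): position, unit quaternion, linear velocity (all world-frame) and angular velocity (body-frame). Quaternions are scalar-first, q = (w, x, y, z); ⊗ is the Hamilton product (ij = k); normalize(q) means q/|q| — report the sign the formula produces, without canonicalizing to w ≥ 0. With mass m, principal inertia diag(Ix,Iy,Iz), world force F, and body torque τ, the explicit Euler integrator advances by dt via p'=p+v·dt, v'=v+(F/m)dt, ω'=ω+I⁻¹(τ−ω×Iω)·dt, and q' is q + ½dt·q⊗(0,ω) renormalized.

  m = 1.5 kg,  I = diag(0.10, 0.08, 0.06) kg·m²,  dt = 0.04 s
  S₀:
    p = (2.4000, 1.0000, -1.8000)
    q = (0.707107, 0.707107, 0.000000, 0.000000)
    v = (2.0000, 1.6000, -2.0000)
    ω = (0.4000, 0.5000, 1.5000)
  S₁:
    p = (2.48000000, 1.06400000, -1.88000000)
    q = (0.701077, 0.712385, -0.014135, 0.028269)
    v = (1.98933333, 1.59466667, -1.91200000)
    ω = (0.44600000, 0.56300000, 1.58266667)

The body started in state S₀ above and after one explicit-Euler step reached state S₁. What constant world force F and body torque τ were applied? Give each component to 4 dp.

F = (-0.4000, -0.2000, 3.3000)
τ = (0.1000, 0.1500, 0.1200)

velocity change Δv = (-0.01066667, -0.00533333, 0.08800000)
F = m·Δv/dt = (-0.4000, -0.2000, 3.3000)
rate change Δω = (0.04600000, 0.06300000, 0.08266667)
I·α + gyro = (0.1000, 0.1500, 0.1200)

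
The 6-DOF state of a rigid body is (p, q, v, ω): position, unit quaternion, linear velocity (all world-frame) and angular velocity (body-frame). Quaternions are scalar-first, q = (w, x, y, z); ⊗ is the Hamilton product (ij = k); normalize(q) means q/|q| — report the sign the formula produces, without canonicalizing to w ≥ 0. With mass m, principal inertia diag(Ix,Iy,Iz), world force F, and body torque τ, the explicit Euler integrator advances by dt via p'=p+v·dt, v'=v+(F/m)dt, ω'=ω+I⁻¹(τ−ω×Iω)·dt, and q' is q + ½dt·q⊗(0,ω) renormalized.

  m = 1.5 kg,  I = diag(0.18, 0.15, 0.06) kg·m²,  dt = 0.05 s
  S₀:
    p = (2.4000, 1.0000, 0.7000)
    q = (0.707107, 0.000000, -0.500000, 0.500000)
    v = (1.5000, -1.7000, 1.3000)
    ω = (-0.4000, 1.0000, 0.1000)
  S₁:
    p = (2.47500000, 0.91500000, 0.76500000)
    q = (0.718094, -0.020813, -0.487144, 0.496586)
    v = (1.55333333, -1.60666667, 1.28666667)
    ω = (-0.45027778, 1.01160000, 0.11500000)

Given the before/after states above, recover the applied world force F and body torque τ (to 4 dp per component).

F = (1.6000, 2.8000, -0.4000)
τ = (-0.1900, 0.0300, 0.0300)

Δv = v₁−v₀ = (0.05333333, 0.09333333, -0.01333333)
applied force F = (1.6000, 2.8000, -0.4000)
ω₁ − ω₀ = (-0.05027778, 0.01160000, 0.01500000)
ω₀×(Iω₀) = (-0.0090, -0.0048, 0.0120)
τ = I·(Δω/dt) + ω₀×(Iω₀) = (-0.1900, 0.0300, 0.0300)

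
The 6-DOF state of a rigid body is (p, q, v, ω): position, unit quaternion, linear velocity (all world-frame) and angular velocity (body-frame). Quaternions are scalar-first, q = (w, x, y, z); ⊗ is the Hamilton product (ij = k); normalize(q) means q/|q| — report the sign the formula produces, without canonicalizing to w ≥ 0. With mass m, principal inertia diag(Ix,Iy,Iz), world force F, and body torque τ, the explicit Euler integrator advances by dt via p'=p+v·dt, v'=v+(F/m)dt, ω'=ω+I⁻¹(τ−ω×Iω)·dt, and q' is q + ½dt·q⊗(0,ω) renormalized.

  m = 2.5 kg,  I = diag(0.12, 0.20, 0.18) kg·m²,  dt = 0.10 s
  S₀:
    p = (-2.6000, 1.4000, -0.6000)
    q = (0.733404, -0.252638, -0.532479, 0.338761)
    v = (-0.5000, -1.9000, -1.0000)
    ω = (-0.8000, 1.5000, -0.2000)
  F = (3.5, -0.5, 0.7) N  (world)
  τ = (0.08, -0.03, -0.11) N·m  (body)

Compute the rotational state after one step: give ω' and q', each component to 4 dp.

angular accel α = (0.6167, -0.1020, -0.0778)
new body rate ω' = (-0.7383, 1.4898, -0.2078)
2q̇ = q⊗(0,ω) = (0.6643603, -0.9883689, 0.7785696, -0.9516210)
q + ½dt·q⊗(0,ω), renormalized = (0.7638, -0.3010, -0.4918, 0.2901)

ω' = (-0.7383, 1.4898, -0.2078)
q' = (0.7638, -0.3010, -0.4918, 0.2901)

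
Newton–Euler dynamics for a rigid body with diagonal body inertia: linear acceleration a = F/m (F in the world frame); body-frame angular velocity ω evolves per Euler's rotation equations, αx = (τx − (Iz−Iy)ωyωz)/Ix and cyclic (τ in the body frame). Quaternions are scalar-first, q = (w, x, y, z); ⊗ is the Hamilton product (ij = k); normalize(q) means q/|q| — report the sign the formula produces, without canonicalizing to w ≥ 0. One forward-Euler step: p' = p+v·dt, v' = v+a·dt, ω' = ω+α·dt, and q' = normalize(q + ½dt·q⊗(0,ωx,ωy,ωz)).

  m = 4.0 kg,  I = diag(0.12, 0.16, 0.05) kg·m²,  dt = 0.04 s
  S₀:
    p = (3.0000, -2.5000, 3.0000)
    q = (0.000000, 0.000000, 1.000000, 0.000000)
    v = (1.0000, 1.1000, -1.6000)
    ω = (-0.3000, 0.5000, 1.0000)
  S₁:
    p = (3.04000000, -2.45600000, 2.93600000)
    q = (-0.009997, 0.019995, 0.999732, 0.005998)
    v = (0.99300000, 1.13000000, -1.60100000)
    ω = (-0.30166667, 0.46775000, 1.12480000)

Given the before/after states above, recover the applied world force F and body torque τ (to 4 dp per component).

F = (-0.7000, 3.0000, -0.1000)
τ = (-0.0600, -0.1500, 0.1500)

v₁ − v₀ = (-0.00700000, 0.03000000, -0.00100000)
m·(v₁−v₀)/dt = (-0.7000, 3.0000, -0.1000)
Δω = ω₁−ω₀ = (-0.00166667, -0.03225000, 0.12480000)
ω₀×(Iω₀) = (-0.0550, -0.0210, -0.0060)
I·α + gyro = (-0.0600, -0.1500, 0.1500)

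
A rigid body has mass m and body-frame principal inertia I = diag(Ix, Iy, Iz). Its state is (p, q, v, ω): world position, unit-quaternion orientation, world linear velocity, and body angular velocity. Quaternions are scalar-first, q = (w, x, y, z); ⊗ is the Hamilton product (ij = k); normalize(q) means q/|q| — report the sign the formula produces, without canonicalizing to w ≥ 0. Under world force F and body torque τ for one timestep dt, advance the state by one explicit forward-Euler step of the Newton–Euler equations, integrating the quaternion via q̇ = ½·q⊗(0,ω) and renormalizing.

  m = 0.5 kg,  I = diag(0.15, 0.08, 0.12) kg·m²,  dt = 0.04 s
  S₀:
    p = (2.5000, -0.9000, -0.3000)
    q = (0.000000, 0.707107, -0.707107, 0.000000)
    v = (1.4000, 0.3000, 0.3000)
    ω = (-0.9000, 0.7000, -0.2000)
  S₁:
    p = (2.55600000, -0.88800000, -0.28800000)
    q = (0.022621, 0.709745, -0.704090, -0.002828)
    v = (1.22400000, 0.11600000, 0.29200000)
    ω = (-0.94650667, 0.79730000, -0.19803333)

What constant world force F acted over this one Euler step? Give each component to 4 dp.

F = (-2.2000, -2.3000, -0.1000)

velocity change Δv = (-0.17600000, -0.18400000, -0.00800000)
m·(v₁−v₀)/dt = (-2.2000, -2.3000, -0.1000)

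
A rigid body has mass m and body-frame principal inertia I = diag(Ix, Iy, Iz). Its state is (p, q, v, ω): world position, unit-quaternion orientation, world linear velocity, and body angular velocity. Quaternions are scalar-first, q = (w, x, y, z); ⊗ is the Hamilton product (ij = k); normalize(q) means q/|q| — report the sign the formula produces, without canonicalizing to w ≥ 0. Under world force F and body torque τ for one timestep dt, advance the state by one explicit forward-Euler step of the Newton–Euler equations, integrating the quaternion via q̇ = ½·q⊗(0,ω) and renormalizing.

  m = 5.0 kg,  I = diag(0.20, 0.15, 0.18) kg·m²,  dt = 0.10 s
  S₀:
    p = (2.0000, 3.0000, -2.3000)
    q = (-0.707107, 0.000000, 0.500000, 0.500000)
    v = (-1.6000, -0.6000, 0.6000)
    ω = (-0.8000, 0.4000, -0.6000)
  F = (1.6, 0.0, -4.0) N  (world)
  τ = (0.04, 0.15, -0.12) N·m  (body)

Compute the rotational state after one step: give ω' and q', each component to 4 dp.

angular accel α = (0.2360, 0.9360, -0.7556)
ω + α·dt = (-0.7764, 0.4936, -0.6756)
2q̇ = q⊗(0,ω) = (0.1000000, 0.0656856, -0.6828428, 0.8242642)
updated quaternion q' = (-0.7011, 0.0033, 0.4652, 0.5404)

ω' = (-0.7764, 0.4936, -0.6756)
q' = (-0.7011, 0.0033, 0.4652, 0.5404)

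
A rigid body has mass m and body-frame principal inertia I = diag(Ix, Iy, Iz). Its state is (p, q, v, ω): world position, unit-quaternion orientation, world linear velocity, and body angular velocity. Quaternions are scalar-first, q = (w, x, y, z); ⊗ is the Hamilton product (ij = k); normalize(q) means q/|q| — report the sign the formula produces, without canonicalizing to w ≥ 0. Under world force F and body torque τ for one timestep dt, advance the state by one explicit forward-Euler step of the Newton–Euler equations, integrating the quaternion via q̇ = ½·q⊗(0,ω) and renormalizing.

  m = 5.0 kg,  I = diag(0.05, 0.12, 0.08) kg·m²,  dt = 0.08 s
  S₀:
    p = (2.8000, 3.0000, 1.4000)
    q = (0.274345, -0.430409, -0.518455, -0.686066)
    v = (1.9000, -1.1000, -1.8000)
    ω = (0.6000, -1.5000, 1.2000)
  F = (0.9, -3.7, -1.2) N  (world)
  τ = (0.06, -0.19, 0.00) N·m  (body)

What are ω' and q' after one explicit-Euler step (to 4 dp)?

α = I⁻¹(τ − ω×Iω) = (-0.2400, -1.4033, 0.7875)
new body rate ω' = (0.5808, -1.6123, 1.2630)
q⊗(0,ω) = (0.3038421, -1.4866380, -0.3066663, 1.2859005)
q' = normalize(q + ½dt·q⊗(0,ω)) = (0.2856, -0.4883, -0.5290, -0.6326)

ω' = (0.5808, -1.6123, 1.2630)
q' = (0.2856, -0.4883, -0.5290, -0.6326)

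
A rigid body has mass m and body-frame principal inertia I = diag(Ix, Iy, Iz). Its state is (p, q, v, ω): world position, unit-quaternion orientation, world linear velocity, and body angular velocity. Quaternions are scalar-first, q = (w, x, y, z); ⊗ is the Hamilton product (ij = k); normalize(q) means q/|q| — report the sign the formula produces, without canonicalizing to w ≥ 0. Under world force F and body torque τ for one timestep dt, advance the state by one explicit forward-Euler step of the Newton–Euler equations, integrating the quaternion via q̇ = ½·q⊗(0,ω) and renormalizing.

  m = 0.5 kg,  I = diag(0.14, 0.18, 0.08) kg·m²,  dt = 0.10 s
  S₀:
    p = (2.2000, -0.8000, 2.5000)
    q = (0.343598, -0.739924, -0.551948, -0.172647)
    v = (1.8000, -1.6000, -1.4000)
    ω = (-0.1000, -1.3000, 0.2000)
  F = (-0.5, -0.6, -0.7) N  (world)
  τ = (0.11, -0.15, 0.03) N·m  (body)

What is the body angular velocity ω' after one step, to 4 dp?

ω' = (-0.0400, -1.3827, 0.2310)

precession coupling ω×(Iω) = (0.0260, -0.0012, 0.0052)
angular accel α = (0.6000, -0.8267, 0.3100)
new body rate ω' = (-0.0400, -1.3827, 0.2310)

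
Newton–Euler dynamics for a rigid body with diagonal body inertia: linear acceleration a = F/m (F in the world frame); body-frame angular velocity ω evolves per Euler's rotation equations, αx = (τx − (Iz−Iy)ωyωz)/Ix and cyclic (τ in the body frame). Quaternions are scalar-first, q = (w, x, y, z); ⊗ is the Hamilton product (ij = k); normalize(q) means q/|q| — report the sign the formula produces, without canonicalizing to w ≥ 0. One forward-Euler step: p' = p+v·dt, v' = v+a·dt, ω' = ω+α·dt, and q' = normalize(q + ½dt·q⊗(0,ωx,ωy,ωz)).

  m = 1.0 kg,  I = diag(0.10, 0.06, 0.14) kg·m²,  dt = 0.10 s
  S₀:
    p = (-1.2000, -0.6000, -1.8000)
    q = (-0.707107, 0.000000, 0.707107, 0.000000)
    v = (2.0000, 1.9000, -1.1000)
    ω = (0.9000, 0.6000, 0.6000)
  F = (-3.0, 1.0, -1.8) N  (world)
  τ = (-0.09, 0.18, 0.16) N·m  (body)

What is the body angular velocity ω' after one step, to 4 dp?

ω' = (0.7812, 0.9360, 0.7297)

(τ − ω×Iω)/I = (-1.1880, 3.3600, 1.2971)
ω' = ω + α·dt = (0.7812, 0.9360, 0.7297)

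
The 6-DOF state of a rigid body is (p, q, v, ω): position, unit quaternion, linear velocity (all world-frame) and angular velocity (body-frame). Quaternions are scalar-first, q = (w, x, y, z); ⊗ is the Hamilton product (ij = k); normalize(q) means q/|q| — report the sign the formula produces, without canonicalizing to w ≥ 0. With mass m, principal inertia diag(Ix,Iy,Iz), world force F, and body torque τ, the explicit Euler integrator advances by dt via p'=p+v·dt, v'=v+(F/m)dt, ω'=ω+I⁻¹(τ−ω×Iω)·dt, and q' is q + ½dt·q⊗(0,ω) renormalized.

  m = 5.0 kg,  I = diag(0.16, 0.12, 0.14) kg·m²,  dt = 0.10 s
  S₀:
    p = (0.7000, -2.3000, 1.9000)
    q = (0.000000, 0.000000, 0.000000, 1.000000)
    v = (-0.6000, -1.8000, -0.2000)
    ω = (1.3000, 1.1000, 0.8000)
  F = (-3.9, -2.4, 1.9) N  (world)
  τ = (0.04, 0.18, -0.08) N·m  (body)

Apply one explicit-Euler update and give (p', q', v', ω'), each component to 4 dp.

α = I⁻¹(τ − ω×Iω) = (0.1400, 1.3267, -0.1629)
ω' = ω + α·dt = (1.3140, 1.2327, 0.7837)
q⊗(0,ω) = (-0.8000000, -1.1000000, 1.3000000, 0.0000000)
q + ½dt·q⊗(0,ω), renormalized = (-0.0398, -0.0548, 0.0647, 0.9956)
p + v·dt = (0.6400, -2.4800, 1.8800)
v' = v + a·dt = (-0.6780, -1.8480, -0.1620)

p' = (0.6400, -2.4800, 1.8800)
q' = (-0.0398, -0.0548, 0.0647, 0.9956)
v' = (-0.6780, -1.8480, -0.1620)
ω' = (1.3140, 1.2327, 0.7837)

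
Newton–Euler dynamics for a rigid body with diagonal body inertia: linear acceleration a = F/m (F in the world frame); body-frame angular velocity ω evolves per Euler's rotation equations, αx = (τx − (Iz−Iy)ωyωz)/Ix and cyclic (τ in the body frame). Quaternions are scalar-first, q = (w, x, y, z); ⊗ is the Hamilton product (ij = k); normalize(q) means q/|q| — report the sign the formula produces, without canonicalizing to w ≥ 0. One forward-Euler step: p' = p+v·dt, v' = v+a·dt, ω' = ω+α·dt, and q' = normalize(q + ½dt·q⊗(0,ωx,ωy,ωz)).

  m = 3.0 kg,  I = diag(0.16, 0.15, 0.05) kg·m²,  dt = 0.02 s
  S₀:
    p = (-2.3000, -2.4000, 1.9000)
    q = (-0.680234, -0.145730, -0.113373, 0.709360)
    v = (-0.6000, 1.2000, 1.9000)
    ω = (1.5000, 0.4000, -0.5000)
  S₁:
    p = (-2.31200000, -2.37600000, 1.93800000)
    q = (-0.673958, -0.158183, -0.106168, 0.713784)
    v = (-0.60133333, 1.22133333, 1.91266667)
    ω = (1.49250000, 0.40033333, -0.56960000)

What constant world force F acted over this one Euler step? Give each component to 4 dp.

v₁ − v₀ = (-0.00133333, 0.02133333, 0.01266667)
F = m·Δv/dt = (-0.2000, 3.2000, 1.9000)

F = (-0.2000, 3.2000, 1.9000)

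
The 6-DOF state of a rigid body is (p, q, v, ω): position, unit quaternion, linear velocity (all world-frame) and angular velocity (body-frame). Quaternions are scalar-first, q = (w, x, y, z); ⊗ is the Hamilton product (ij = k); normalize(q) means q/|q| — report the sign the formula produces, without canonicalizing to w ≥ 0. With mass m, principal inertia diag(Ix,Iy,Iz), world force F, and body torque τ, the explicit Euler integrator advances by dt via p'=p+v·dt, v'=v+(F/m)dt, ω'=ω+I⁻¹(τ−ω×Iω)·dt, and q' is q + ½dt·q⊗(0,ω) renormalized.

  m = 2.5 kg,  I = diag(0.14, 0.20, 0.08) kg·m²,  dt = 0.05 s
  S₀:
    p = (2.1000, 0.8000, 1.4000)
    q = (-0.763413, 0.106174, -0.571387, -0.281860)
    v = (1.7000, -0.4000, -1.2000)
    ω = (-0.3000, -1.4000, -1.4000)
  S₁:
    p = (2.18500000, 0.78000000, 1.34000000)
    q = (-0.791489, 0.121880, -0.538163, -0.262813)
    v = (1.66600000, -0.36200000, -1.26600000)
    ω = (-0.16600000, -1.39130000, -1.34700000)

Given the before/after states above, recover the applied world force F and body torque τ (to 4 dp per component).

Δω = ω₁−ω₀ = (0.13400000, 0.00870000, 0.05300000)
gyro term ω₀×Iω₀ = (-0.2352, 0.0252, 0.0252)
I·α + gyro = (0.1400, 0.0600, 0.1100)
v₁ − v₀ = (-0.03400000, 0.03800000, -0.06600000)
m·(v₁−v₀)/dt = (-1.7000, 1.9000, -3.3000)

F = (-1.7000, 1.9000, -3.3000)
τ = (0.1400, 0.0600, 0.1100)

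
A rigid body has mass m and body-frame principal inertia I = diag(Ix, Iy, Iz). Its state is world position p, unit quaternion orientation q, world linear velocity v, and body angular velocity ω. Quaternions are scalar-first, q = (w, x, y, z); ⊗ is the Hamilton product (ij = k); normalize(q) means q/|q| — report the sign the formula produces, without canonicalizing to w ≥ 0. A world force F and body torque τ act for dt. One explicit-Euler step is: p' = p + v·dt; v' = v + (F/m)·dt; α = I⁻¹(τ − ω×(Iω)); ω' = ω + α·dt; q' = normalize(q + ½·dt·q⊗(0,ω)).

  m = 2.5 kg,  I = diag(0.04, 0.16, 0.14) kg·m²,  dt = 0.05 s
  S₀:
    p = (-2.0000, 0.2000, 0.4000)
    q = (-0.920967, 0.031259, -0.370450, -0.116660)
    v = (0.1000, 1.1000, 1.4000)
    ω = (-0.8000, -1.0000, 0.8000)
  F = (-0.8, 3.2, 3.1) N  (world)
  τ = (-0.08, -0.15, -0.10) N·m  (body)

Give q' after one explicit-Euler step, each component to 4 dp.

q' = (-0.9266, 0.0393, -0.3455, -0.1432)

q⊗(0,ω) = (-0.2521148, 0.3237536, 0.9892878, -1.0643926)
updated quaternion q' = (-0.9266, 0.0393, -0.3455, -0.1432)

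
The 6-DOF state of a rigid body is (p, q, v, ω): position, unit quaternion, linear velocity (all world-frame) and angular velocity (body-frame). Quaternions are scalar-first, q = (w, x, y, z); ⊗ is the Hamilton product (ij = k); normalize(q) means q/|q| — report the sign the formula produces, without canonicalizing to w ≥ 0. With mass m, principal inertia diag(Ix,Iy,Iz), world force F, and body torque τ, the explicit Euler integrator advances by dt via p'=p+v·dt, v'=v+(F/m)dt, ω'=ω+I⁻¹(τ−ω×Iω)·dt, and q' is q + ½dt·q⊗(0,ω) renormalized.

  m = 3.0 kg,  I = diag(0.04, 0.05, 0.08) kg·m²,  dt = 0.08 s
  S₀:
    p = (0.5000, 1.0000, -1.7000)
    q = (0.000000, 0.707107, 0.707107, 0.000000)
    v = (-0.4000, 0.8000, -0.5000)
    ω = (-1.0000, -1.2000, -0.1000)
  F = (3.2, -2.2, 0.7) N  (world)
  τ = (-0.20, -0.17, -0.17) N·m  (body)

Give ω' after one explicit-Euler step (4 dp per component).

(τ − ω×Iω)/I = (-5.0900, -3.3200, -2.2750)
ω' = ω + α·dt = (-1.4072, -1.4656, -0.2820)

ω' = (-1.4072, -1.4656, -0.2820)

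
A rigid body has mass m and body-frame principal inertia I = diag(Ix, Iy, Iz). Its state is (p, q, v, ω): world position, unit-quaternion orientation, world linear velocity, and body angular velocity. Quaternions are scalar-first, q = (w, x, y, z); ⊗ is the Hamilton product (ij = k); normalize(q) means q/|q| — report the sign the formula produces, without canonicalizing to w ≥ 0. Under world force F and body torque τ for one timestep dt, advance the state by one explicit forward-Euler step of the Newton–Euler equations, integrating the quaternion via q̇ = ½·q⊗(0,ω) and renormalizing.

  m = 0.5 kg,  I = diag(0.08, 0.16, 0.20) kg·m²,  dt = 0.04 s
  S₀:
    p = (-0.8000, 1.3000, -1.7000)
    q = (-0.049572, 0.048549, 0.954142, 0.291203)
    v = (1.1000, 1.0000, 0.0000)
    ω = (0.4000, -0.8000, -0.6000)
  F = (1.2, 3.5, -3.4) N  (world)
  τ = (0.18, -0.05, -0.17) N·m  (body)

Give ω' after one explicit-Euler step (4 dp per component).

ω' = (0.4804, -0.8197, -0.6289)

angular accel α = (2.0100, -0.4925, -0.7220)
ω + α·dt = (0.4804, -0.8197, -0.6289)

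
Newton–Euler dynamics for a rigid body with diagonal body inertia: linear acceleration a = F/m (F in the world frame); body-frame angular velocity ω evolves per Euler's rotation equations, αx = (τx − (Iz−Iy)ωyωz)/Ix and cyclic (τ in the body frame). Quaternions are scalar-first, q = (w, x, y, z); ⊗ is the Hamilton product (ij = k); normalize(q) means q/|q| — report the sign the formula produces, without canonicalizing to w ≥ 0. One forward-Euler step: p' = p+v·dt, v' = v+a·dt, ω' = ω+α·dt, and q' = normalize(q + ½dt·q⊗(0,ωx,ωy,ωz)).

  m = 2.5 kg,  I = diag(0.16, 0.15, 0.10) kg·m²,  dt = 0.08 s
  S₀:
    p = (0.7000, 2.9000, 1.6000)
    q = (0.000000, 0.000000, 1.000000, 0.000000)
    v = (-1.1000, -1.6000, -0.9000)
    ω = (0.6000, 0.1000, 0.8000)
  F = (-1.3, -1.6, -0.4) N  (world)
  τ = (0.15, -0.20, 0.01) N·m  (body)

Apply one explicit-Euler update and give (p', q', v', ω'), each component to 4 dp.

angular accel α = (0.9625, -1.5253, 0.1060)
new body rate ω' = (0.6770, -0.0220, 0.8085)
2q̇ = q⊗(0,ω) = (-0.1000000, 0.8000000, 0.0000000, -0.6000000)
q + ½dt·q⊗(0,ω), renormalized = (-0.0040, 0.0320, 0.9992, -0.0240)
a = (-0.5200, -0.6400, -0.1600)
new position p' = (0.6120, 2.7720, 1.5280)
v + (F/m)dt = (-1.1416, -1.6512, -0.9128)

p' = (0.6120, 2.7720, 1.5280)
q' = (-0.0040, 0.0320, 0.9992, -0.0240)
v' = (-1.1416, -1.6512, -0.9128)
ω' = (0.6770, -0.0220, 0.8085)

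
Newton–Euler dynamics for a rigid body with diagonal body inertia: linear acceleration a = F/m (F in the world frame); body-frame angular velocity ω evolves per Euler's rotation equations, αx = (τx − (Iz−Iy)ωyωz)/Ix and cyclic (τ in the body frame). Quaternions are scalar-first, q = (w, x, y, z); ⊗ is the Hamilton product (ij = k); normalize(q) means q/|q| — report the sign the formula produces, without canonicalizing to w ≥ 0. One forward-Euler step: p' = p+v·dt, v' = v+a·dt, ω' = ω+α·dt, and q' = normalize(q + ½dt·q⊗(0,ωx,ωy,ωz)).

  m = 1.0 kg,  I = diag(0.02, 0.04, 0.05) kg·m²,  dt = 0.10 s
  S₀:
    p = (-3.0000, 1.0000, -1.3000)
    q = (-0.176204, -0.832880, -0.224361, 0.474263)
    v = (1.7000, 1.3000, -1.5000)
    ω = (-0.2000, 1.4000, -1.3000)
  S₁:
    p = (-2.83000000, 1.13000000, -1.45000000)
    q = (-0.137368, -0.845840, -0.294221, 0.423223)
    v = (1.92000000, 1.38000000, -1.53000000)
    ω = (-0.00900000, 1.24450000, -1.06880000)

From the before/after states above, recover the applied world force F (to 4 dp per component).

F = (2.2000, 0.8000, -0.3000)

Δv = v₁−v₀ = (0.22000000, 0.08000000, -0.03000000)
F = m·Δv/dt = (2.2000, 0.8000, -0.3000)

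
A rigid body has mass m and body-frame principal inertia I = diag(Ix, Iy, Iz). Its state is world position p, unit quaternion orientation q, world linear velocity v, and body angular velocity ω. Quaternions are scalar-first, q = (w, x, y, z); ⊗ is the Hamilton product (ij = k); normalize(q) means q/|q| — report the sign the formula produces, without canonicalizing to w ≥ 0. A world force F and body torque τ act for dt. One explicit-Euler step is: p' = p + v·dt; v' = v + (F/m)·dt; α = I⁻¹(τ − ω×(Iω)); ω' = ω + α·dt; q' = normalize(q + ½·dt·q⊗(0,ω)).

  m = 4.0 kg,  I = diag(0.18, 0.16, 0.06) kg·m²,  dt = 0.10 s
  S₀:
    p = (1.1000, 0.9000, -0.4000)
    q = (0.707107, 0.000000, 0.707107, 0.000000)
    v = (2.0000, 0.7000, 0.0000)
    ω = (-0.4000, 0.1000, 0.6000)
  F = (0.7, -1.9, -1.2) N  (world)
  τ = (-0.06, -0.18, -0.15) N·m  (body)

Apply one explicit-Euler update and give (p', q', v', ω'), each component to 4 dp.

p + v·dt = (1.3000, 0.9700, -0.4000)
new velocity v' = (2.0175, 0.6525, -0.0300)
(τ − ω×Iω)/I = (-0.3000, -0.9450, -2.5133)
new body rate ω' = (-0.4300, 0.0055, 0.3487)
Hamilton product q⊗(0,ω) = (-0.0707107, 0.1414214, 0.0707107, 0.7071070)
q + ½dt·q⊗(0,ω), renormalized = (0.7031, 0.0071, 0.7102, 0.0353)

p' = (1.3000, 0.9700, -0.4000)
q' = (0.7031, 0.0071, 0.7102, 0.0353)
v' = (2.0175, 0.6525, -0.0300)
ω' = (-0.4300, 0.0055, 0.3487)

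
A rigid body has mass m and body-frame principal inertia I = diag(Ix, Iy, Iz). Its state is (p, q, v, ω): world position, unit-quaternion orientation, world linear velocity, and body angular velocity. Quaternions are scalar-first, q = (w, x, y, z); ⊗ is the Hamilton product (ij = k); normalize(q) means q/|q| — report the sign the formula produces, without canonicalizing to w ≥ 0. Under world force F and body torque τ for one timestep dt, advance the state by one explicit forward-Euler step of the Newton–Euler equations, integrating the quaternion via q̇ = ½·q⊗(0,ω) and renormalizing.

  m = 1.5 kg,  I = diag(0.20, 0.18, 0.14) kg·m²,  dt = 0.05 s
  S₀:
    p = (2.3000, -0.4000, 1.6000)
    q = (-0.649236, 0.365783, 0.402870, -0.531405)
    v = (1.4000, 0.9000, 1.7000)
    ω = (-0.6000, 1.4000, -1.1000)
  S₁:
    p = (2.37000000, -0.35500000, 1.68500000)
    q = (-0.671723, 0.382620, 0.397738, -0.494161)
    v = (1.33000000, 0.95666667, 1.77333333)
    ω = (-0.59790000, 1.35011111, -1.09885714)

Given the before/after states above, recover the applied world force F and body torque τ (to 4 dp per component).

F = (-2.1000, 1.7000, 2.2000)
τ = (0.0700, -0.1400, 0.0200)

velocity change Δv = (-0.07000000, 0.05666667, 0.07333333)
m·(v₁−v₀)/dt = (-2.1000, 1.7000, 2.2000)
Δω = ω₁−ω₀ = (0.00210000, -0.04988889, 0.00114286)
I·α + gyro = (0.0700, -0.1400, 0.0200)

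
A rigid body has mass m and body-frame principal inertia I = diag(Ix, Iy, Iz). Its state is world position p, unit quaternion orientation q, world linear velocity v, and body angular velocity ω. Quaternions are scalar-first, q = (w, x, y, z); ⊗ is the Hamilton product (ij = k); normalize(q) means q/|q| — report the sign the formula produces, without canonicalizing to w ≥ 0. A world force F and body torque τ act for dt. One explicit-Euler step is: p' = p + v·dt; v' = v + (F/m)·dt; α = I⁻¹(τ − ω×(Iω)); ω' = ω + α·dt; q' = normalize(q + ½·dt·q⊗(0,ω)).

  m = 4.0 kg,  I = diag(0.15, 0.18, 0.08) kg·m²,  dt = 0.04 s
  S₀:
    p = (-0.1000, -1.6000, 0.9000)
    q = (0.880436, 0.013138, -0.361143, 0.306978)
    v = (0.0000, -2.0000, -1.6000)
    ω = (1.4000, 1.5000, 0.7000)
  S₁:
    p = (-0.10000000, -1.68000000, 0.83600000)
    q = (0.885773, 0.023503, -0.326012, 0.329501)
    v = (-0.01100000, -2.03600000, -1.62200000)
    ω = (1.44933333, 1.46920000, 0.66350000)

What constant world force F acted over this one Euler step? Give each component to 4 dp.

velocity change Δv = (-0.01100000, -0.03600000, -0.02200000)
applied force F = (-1.1000, -3.6000, -2.2000)

F = (-1.1000, -3.6000, -2.2000)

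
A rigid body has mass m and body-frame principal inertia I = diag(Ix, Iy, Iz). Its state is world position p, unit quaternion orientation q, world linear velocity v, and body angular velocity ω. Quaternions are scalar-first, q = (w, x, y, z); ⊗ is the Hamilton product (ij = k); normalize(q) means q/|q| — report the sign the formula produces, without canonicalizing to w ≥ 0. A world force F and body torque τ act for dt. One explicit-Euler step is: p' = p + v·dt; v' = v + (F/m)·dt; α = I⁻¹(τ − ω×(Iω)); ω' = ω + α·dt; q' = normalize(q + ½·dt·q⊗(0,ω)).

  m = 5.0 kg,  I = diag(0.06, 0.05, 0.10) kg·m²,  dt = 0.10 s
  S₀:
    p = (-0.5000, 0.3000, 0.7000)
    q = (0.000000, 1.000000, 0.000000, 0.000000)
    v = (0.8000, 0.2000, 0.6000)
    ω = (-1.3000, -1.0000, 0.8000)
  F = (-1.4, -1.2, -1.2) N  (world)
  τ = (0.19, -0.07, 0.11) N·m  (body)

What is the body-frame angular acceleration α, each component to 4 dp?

α = (3.8333, -2.2320, 1.2300)

precession coupling ω×(Iω) = (-0.0400, 0.0416, -0.0130)
angular accel α = (3.8333, -2.2320, 1.2300)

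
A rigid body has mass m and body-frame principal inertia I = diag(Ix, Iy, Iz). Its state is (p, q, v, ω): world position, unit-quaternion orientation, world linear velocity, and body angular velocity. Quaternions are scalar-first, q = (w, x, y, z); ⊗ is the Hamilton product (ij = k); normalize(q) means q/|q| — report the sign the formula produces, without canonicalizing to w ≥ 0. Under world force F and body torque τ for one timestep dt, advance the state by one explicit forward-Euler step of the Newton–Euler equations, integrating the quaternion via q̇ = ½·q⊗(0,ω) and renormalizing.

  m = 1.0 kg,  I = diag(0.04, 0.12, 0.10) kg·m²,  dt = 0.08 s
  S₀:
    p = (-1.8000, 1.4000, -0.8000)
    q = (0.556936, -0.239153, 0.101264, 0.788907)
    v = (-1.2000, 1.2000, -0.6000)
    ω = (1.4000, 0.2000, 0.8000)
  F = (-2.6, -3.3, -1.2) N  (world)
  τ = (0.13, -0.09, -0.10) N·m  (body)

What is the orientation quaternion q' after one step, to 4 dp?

q' = (0.5431, -0.2106, 0.1572, 0.7975)

Hamilton product q⊗(0,ω) = (-0.3165642, 0.7029402, 1.4071794, 0.2559486)
q' = normalize(q + ½dt·q⊗(0,ω)) = (0.5431, -0.2106, 0.1572, 0.7975)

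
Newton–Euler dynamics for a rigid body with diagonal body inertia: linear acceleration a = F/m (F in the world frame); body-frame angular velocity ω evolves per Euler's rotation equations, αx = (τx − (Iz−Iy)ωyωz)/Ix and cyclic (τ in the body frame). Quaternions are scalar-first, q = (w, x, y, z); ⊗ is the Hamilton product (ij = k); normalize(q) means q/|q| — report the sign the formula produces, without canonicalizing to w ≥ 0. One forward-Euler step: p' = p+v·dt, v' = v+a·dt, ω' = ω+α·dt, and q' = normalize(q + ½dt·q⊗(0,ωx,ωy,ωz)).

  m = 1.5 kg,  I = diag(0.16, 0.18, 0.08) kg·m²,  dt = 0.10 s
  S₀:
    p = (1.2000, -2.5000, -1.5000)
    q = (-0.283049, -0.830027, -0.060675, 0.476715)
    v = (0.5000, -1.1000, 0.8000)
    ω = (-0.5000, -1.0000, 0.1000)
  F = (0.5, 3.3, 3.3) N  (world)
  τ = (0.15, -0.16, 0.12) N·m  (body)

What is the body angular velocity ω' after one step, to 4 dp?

ω' = (-0.4125, -1.0867, 0.2375)

precession coupling ω×(Iω) = (0.0100, -0.0040, 0.0100)
angular accel α = (0.8750, -0.8667, 1.3750)
ω + α·dt = (-0.4125, -1.0867, 0.2375)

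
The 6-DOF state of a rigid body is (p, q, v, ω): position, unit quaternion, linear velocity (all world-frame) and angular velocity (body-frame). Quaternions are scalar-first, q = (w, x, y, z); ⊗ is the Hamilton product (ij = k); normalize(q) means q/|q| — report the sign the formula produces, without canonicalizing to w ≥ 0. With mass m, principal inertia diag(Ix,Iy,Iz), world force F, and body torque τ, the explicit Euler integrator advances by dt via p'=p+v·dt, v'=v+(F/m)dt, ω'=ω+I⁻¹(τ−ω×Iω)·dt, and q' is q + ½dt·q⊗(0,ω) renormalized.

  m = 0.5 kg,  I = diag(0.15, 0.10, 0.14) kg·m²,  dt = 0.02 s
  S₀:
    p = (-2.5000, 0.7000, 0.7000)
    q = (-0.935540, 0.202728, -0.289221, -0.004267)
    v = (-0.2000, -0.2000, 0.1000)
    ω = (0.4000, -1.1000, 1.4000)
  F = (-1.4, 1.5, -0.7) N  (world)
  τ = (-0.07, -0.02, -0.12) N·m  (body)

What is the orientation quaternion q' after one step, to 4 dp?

q' = (-0.9393, 0.1949, -0.2817, -0.0184)

q⊗(0,ω) = (-0.3932605, -0.7838191, 0.7435680, -1.4170684)
q + ½dt·q⊗(0,ω), renormalized = (-0.9393, 0.1949, -0.2817, -0.0184)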